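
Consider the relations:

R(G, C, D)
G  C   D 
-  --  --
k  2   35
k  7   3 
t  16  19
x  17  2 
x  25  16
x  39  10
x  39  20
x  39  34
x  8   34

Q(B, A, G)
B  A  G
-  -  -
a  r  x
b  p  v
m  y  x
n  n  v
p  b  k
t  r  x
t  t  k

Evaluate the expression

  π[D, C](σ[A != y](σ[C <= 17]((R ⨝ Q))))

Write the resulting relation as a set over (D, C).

{(2, 17), (3, 7), (34, 8), (35, 2)}

R ⋈ Q (natural join on G): {(k, 2, 35, p, b), (k, 2, 35, t, t), (k, 7, 3, p, b), (k, 7, 3, t, t), (x, 17, 2, a, r), (x, 17, 2, m, y), (x, 17, 2, t, r), (x, 25, 16, a, r), (x, 25, 16, m, y), (x, 25, 16, t, r), (x, 39, 10, a, r), (x, 39, 10, m, y), (x, 39, 10, t, r), (x, 39, 20, a, r), (x, 39, 20, m, y), (x, 39, 20, t, r), (x, 39, 34, a, r), (x, 39, 34, m, y), (x, 39, 34, t, r), (x, 8, 34, a, r), (x, 8, 34, m, y), (x, 8, 34, t, r)}
σ[C <= 17]: keep tuples satisfying C <= 17 → {(k, 2, 35, p, b), (k, 2, 35, t, t), (k, 7, 3, p, b), (k, 7, 3, t, t), (x, 17, 2, a, r), (x, 17, 2, m, y), (x, 17, 2, t, r), (x, 8, 34, a, r), (x, 8, 34, m, y), (x, 8, 34, t, r)}
σ[A != y]: keep tuples satisfying A != y → {(k, 2, 35, p, b), (k, 2, 35, t, t), (k, 7, 3, p, b), (k, 7, 3, t, t), (x, 17, 2, a, r), (x, 17, 2, t, r), (x, 8, 34, a, r), (x, 8, 34, t, r)}
Keep only column(s) D, C (4 duplicate(s) eliminated): {(2, 17), (3, 7), (34, 8), (35, 2)}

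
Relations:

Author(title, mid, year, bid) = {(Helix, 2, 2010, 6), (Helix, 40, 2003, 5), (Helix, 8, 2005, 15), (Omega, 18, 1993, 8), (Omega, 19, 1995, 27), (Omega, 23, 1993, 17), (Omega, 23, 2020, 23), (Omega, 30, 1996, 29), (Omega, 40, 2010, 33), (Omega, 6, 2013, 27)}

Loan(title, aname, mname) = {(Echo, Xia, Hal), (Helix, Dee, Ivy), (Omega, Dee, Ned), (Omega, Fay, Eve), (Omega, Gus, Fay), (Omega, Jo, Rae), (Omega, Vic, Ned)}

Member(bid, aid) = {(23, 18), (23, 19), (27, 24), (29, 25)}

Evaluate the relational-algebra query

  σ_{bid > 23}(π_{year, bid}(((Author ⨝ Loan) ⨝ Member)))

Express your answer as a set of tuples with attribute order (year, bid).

{(1995, 27), (1996, 29), (2013, 27)}

Natural join on title: {(Helix, 2, 2010, 6, Dee, Ivy), (Helix, 40, 2003, 5, Dee, Ivy), (Helix, 8, 2005, 15, Dee, Ivy), (Omega, 18, 1993, 8, Dee, Ned), (Omega, 18, 1993, 8, Fay, Eve), (Omega, 18, 1993, 8, Gus, Fay), (Omega, 18, 1993, 8, Jo, Rae), (Omega, 18, 1993, 8, Vic, Ned), (Omega, 19, 1995, 27, Dee, Ned), (Omega, 19, 1995, 27, Fay, Eve), (Omega, 19, 1995, 27, Gus, Fay), (Omega, 19, 1995, 27, Jo, Rae), (Omega, 19, 1995, 27, Vic, Ned), (Omega, 23, 1993, 17, Dee, Ned), (Omega, 23, 1993, 17, Fay, Eve), (Omega, 23, 1993, 17, Gus, Fay), (Omega, 23, 1993, 17, Jo, Rae), (Omega, 23, 1993, 17, Vic, Ned), (Omega, 23, 2020, 23, Dee, Ned), (Omega, 23, 2020, 23, Fay, Eve), (Omega, 23, 2020, 23, Gus, Fay), (Omega, 23, 2020, 23, Jo, Rae), (Omega, 23, 2020, 23, Vic, Ned), (Omega, 30, 1996, 29, Dee, Ned), (Omega, 30, 1996, 29, Fay, Eve), (Omega, 30, 1996, 29, Gus, Fay), (Omega, 30, 1996, 29, Jo, Rae), (Omega, 30, 1996, 29, Vic, Ned), (Omega, 40, 2010, 33, Dee, Ned), (Omega, 40, 2010, 33, Fay, Eve), (Omega, 40, 2010, 33, Gus, Fay), (Omega, 40, 2010, 33, Jo, Rae), (Omega, 40, 2010, 33, Vic, Ned), (Omega, 6, 2013, 27, Dee, Ned), (Omega, 6, 2013, 27, Fay, Eve), (Omega, 6, 2013, 27, Gus, Fay), (Omega, 6, 2013, 27, Jo, Rae), (Omega, 6, 2013, 27, Vic, Ned)}
Natural join on bid: {(Omega, 19, 1995, 27, Dee, Ned, 24), (Omega, 19, 1995, 27, Fay, Eve, 24), (Omega, 19, 1995, 27, Gus, Fay, 24), (Omega, 19, 1995, 27, Jo, Rae, 24), (Omega, 19, 1995, 27, Vic, Ned, 24), (Omega, 23, 2020, 23, Dee, Ned, 18), (Omega, 23, 2020, 23, Dee, Ned, 19), (Omega, 23, 2020, 23, Fay, Eve, 18), (Omega, 23, 2020, 23, Fay, Eve, 19), (Omega, 23, 2020, 23, Gus, Fay, 18), (Omega, 23, 2020, 23, Gus, Fay, 19), (Omega, 23, 2020, 23, Jo, Rae, 18), (Omega, 23, 2020, 23, Jo, Rae, 19), (Omega, 23, 2020, 23, Vic, Ned, 18), (Omega, 23, 2020, 23, Vic, Ned, 19), (Omega, 30, 1996, 29, Dee, Ned, 25), (Omega, 30, 1996, 29, Fay, Eve, 25), (Omega, 30, 1996, 29, Gus, Fay, 25), (Omega, 30, 1996, 29, Jo, Rae, 25), (Omega, 30, 1996, 29, Vic, Ned, 25), (Omega, 6, 2013, 27, Dee, Ned, 24), (Omega, 6, 2013, 27, Fay, Eve, 24), (Omega, 6, 2013, 27, Gus, Fay, 24), (Omega, 6, 2013, 27, Jo, Rae, 24), (Omega, 6, 2013, 27, Vic, Ned, 24)}
π[year, bid]: project onto (year, bid) (21 duplicate(s) eliminated) → {(1995, 27), (1996, 29), (2013, 27), (2020, 23)}
Filtering on bid > 23 leaves {(1995, 27), (1996, 29), (2013, 27)}.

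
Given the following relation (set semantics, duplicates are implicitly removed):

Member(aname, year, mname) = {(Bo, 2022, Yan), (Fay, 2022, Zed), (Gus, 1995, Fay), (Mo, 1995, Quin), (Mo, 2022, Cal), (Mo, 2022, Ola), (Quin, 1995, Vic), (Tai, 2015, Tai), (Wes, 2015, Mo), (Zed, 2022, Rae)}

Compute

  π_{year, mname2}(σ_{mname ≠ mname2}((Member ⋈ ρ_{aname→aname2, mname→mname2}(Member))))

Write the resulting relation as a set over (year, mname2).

ρ[aname→aname2, mname→mname2]: schema becomes (aname2, year, mname2); tuples unchanged.
Member ⋈ ρ_{aname→aname2, mname→mname2}(Member) (natural join on year): {(Bo, 2022, Yan, Bo, Yan), (Bo, 2022, Yan, Fay, Zed), (Bo, 2022, Yan, Mo, Cal), (Bo, 2022, Yan, Mo, Ola), (Bo, 2022, Yan, Zed, Rae), (Fay, 2022, Zed, Bo, Yan), (Fay, 2022, Zed, Fay, Zed), (Fay, 2022, Zed, Mo, Cal), (Fay, 2022, Zed, Mo, Ola), (Fay, 2022, Zed, Zed, Rae), (Gus, 1995, Fay, Gus, Fay), (Gus, 1995, Fay, Mo, Quin), (Gus, 1995, Fay, Quin, Vic), (Mo, 1995, Quin, Gus, Fay), (Mo, 1995, Quin, Mo, Quin), (Mo, 1995, Quin, Quin, Vic), (Mo, 2022, Cal, Bo, Yan), (Mo, 2022, Cal, Fay, Zed), (Mo, 2022, Cal, Mo, Cal), (Mo, 2022, Cal, Mo, Ola), (Mo, 2022, Cal, Zed, Rae), (Mo, 2022, Ola, Bo, Yan), (Mo, 2022, Ola, Fay, Zed), (Mo, 2022, Ola, Mo, Cal), (Mo, 2022, Ola, Mo, Ola), (Mo, 2022, Ola, Zed, Rae), (Quin, 1995, Vic, Gus, Fay), (Quin, 1995, Vic, Mo, Quin), (Quin, 1995, Vic, Quin, Vic), (Tai, 2015, Tai, Tai, Tai), (Tai, 2015, Tai, Wes, Mo), (Wes, 2015, Mo, Tai, Tai), (Wes, 2015, Mo, Wes, Mo), (Zed, 2022, Rae, Bo, Yan), (Zed, 2022, Rae, Fay, Zed), (Zed, 2022, Rae, Mo, Cal), (Zed, 2022, Rae, Mo, Ola), (Zed, 2022, Rae, Zed, Rae)}
Filtering on mname ≠ mname2 leaves {(Bo, 2022, Yan, Fay, Zed), (Bo, 2022, Yan, Mo, Cal), (Bo, 2022, Yan, Mo, Ola), (Bo, 2022, Yan, Zed, Rae), (Fay, 2022, Zed, Bo, Yan), (Fay, 2022, Zed, Mo, Cal), (Fay, 2022, Zed, Mo, Ola), (Fay, 2022, Zed, Zed, Rae), (Gus, 1995, Fay, Mo, Quin), (Gus, 1995, Fay, Quin, Vic), (Mo, 1995, Quin, Gus, Fay), (Mo, 1995, Quin, Quin, Vic), (Mo, 2022, Cal, Bo, Yan), (Mo, 2022, Cal, Fay, Zed), (Mo, 2022, Cal, Mo, Ola), (Mo, 2022, Cal, Zed, Rae), (Mo, 2022, Ola, Bo, Yan), (Mo, 2022, Ola, Fay, Zed), (Mo, 2022, Ola, Mo, Cal), (Mo, 2022, Ola, Zed, Rae), (Quin, 1995, Vic, Gus, Fay), (Quin, 1995, Vic, Mo, Quin), (Tai, 2015, Tai, Wes, Mo), (Wes, 2015, Mo, Tai, Tai), (Zed, 2022, Rae, Bo, Yan), (Zed, 2022, Rae, Fay, Zed), (Zed, 2022, Rae, Mo, Cal), (Zed, 2022, Rae, Mo, Ola)}.
Keep only column(s) year, mname2 (18 duplicate(s) eliminated): {(1995, Fay), (1995, Quin), (1995, Vic), (2015, Mo), (2015, Tai), (2022, Cal), (2022, Ola), (2022, Rae), (2022, Yan), (2022, Zed)}

{(1995, Fay), (1995, Quin), (1995, Vic), (2015, Mo), (2015, Tai), (2022, Cal), (2022, Ola), (2022, Rae), (2022, Yan), (2022, Zed)}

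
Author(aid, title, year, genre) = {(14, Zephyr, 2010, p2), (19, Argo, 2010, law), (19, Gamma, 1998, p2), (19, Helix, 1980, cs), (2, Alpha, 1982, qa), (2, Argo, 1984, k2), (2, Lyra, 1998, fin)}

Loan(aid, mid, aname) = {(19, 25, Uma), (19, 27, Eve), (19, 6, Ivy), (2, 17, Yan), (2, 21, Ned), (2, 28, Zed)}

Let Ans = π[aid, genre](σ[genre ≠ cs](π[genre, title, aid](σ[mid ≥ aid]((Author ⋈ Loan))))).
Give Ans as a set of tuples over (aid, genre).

{(19, law), (19, p2), (2, fin), (2, k2), (2, qa)}

Author ⋈ Loan (natural join on aid): {(19, Argo, 2010, law, 25, Uma), (19, Argo, 2010, law, 27, Eve), (19, Argo, 2010, law, 6, Ivy), (19, Gamma, 1998, p2, 25, Uma), (19, Gamma, 1998, p2, 27, Eve), (19, Gamma, 1998, p2, 6, Ivy), (19, Helix, 1980, cs, 25, Uma), (19, Helix, 1980, cs, 27, Eve), (19, Helix, 1980, cs, 6, Ivy), (2, Alpha, 1982, qa, 17, Yan), (2, Alpha, 1982, qa, 21, Ned), (2, Alpha, 1982, qa, 28, Zed), (2, Argo, 1984, k2, 17, Yan), (2, Argo, 1984, k2, 21, Ned), (2, Argo, 1984, k2, 28, Zed), (2, Lyra, 1998, fin, 17, Yan), (2, Lyra, 1998, fin, 21, Ned), (2, Lyra, 1998, fin, 28, Zed)}
Filtering on mid ≥ aid leaves {(19, Argo, 2010, law, 25, Uma), (19, Argo, 2010, law, 27, Eve), (19, Gamma, 1998, p2, 25, Uma), (19, Gamma, 1998, p2, 27, Eve), (19, Helix, 1980, cs, 25, Uma), (19, Helix, 1980, cs, 27, Eve), (2, Alpha, 1982, qa, 17, Yan), (2, Alpha, 1982, qa, 21, Ned), (2, Alpha, 1982, qa, 28, Zed), (2, Argo, 1984, k2, 17, Yan), (2, Argo, 1984, k2, 21, Ned), (2, Argo, 1984, k2, 28, Zed), (2, Lyra, 1998, fin, 17, Yan), (2, Lyra, 1998, fin, 21, Ned), (2, Lyra, 1998, fin, 28, Zed)}.
π_{genre, title, aid} gives {(cs, Helix, 19), (fin, Lyra, 2), (k2, Argo, 2), (law, Argo, 19), (p2, Gamma, 19), (qa, Alpha, 2)} (9 duplicate(s) eliminated).
Filtering on genre ≠ cs leaves {(fin, Lyra, 2), (k2, Argo, 2), (law, Argo, 19), (p2, Gamma, 19), (qa, Alpha, 2)}.
π_{aid, genre} gives {(19, law), (19, p2), (2, fin), (2, k2), (2, qa)}.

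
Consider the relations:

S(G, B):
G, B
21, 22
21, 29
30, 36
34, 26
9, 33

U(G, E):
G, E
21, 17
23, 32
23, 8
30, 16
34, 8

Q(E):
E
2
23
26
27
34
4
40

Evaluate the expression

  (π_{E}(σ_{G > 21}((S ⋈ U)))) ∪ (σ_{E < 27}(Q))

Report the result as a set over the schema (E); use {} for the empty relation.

{16, 2, 23, 26, 4, 8}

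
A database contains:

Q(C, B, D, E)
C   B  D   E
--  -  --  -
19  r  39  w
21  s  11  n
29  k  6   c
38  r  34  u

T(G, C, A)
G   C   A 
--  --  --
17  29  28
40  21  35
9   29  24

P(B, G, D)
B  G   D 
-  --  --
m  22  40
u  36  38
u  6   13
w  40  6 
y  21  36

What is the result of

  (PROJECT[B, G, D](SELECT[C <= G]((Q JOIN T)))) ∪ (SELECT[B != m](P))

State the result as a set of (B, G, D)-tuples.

Q ⋈ T (natural join on C): {(21, s, 11, n, 40, 35), (29, k, 6, c, 17, 28), (29, k, 6, c, 9, 24)}
Apply σ_{C <= G}; surviving tuples: {(21, s, 11, n, 40, 35)}
Projecting to B, G, D: {(s, 40, 11)}
Apply σ_{B != m}; surviving tuples: {(u, 36, 38), (u, 6, 13), (w, 40, 6), (y, 21, 36)}
Set union of the two operands is {(s, 40, 11), (u, 36, 38), (u, 6, 13), (w, 40, 6), (y, 21, 36)}.

{(s, 40, 11), (u, 36, 38), (u, 6, 13), (w, 40, 6), (y, 21, 36)}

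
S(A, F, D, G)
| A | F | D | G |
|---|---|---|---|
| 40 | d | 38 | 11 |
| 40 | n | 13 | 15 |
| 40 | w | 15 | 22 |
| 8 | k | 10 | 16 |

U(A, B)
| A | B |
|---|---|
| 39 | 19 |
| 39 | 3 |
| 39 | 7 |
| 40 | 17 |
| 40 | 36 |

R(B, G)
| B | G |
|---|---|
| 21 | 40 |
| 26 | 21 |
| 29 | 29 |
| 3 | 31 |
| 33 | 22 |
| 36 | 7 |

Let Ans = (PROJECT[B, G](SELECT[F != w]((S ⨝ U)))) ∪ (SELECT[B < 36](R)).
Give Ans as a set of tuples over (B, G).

{(17, 11), (17, 15), (21, 40), (26, 21), (29, 29), (3, 31), (33, 22), (36, 11), (36, 15)}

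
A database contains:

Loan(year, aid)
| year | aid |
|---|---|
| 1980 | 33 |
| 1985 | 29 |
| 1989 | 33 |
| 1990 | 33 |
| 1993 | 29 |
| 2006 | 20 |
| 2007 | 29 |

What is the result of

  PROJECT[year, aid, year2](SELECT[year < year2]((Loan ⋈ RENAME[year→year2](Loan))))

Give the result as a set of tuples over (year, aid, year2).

{(1980, 33, 1989), (1980, 33, 1990), (1985, 29, 1993), (1985, 29, 2007), (1989, 33, 1990), (1993, 29, 2007)}

ρ[year→year2]: schema becomes (year2, aid); tuples unchanged.
Loan ⋈ RENAME[year→year2](Loan) (natural join on aid): {(1980, 33, 1980), (1980, 33, 1989), (1980, 33, 1990), (1985, 29, 1985), (1985, 29, 1993), (1985, 29, 2007), (1989, 33, 1980), (1989, 33, 1989), (1989, 33, 1990), (1990, 33, 1980), (1990, 33, 1989), (1990, 33, 1990), (1993, 29, 1985), (1993, 29, 1993), (1993, 29, 2007), (2006, 20, 2006), (2007, 29, 1985), (2007, 29, 1993), (2007, 29, 2007)}
σ[year < year2]: keep tuples satisfying year < year2 → {(1980, 33, 1989), (1980, 33, 1990), (1985, 29, 1993), (1985, 29, 2007), (1989, 33, 1990), (1993, 29, 2007)}
π_{year, aid, year2} gives {(1980, 33, 1989), (1980, 33, 1990), (1985, 29, 1993), (1985, 29, 2007), (1989, 33, 1990), (1993, 29, 2007)}.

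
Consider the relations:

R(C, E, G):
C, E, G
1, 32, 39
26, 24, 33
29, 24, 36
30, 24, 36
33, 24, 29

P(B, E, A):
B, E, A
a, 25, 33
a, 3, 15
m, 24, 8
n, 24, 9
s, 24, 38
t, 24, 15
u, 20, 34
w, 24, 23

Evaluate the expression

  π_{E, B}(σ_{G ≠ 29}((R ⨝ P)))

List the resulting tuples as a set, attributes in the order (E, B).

Natural join on E: {(26, 24, 33, m, 8), (26, 24, 33, n, 9), (26, 24, 33, s, 38), (26, 24, 33, t, 15), (26, 24, 33, w, 23), (29, 24, 36, m, 8), (29, 24, 36, n, 9), (29, 24, 36, s, 38), (29, 24, 36, t, 15), (29, 24, 36, w, 23), (30, 24, 36, m, 8), (30, 24, 36, n, 9), (30, 24, 36, s, 38), (30, 24, 36, t, 15), (30, 24, 36, w, 23), (33, 24, 29, m, 8), (33, 24, 29, n, 9), (33, 24, 29, s, 38), (33, 24, 29, t, 15), (33, 24, 29, w, 23)}
σ[G ≠ 29]: keep tuples satisfying G ≠ 29 → {(26, 24, 33, m, 8), (26, 24, 33, n, 9), (26, 24, 33, s, 38), (26, 24, 33, t, 15), (26, 24, 33, w, 23), (29, 24, 36, m, 8), (29, 24, 36, n, 9), (29, 24, 36, s, 38), (29, 24, 36, t, 15), (29, 24, 36, w, 23), (30, 24, 36, m, 8), (30, 24, 36, n, 9), (30, 24, 36, s, 38), (30, 24, 36, t, 15), (30, 24, 36, w, 23)}
Keep only column(s) E, B (10 duplicate(s) eliminated): {(24, m), (24, n), (24, s), (24, t), (24, w)}

{(24, m), (24, n), (24, s), (24, t), (24, w)}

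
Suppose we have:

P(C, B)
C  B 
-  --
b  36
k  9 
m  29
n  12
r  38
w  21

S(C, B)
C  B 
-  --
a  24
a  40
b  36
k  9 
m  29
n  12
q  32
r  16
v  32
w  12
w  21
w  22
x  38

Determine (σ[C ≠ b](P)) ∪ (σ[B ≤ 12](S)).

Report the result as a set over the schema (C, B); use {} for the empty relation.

{(k, 9), (m, 29), (n, 12), (r, 38), (w, 12), (w, 21)}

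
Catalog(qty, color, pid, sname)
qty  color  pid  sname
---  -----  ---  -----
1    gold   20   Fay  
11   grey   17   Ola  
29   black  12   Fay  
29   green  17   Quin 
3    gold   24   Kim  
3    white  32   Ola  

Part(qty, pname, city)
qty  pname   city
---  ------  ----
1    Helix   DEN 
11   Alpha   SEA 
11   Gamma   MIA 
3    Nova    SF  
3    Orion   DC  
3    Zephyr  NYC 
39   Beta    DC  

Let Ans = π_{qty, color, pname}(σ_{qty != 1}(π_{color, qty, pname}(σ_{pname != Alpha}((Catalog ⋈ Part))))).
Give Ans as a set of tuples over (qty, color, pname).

Natural join on qty: {(1, gold, 20, Fay, Helix, DEN), (11, grey, 17, Ola, Alpha, SEA), (11, grey, 17, Ola, Gamma, MIA), (3, gold, 24, Kim, Nova, SF), (3, gold, 24, Kim, Orion, DC), (3, gold, 24, Kim, Zephyr, NYC), (3, white, 32, Ola, Nova, SF), (3, white, 32, Ola, Orion, DC), (3, white, 32, Ola, Zephyr, NYC)}
Apply σ_{pname != Alpha}; surviving tuples: {(1, gold, 20, Fay, Helix, DEN), (11, grey, 17, Ola, Gamma, MIA), (3, gold, 24, Kim, Nova, SF), (3, gold, 24, Kim, Orion, DC), (3, gold, 24, Kim, Zephyr, NYC), (3, white, 32, Ola, Nova, SF), (3, white, 32, Ola, Orion, DC), (3, white, 32, Ola, Zephyr, NYC)}
Projecting to color, qty, pname: {(gold, 1, Helix), (gold, 3, Nova), (gold, 3, Orion), (gold, 3, Zephyr), (grey, 11, Gamma), (white, 3, Nova), (white, 3, Orion), (white, 3, Zephyr)}
Apply σ_{qty != 1}; surviving tuples: {(gold, 3, Nova), (gold, 3, Orion), (gold, 3, Zephyr), (grey, 11, Gamma), (white, 3, Nova), (white, 3, Orion), (white, 3, Zephyr)}
Projecting to qty, color, pname: {(11, grey, Gamma), (3, gold, Nova), (3, gold, Orion), (3, gold, Zephyr), (3, white, Nova), (3, white, Orion), (3, white, Zephyr)}

{(11, grey, Gamma), (3, gold, Nova), (3, gold, Orion), (3, gold, Zephyr), (3, white, Nova), (3, white, Orion), (3, white, Zephyr)}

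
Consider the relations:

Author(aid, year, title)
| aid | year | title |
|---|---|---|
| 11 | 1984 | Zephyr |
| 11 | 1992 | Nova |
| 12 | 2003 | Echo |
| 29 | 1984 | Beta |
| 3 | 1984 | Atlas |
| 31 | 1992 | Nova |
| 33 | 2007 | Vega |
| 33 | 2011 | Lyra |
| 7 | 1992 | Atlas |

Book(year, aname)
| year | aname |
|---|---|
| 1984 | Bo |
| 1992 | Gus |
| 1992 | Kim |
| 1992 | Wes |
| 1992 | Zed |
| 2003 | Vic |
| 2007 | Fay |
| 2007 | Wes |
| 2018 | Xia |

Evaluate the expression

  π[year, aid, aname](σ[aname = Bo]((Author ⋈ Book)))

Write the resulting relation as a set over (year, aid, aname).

Joining Author and Book on year yields {(11, 1984, Zephyr, Bo), (11, 1992, Nova, Gus), (11, 1992, Nova, Kim), (11, 1992, Nova, Wes), (11, 1992, Nova, Zed), (12, 2003, Echo, Vic), (29, 1984, Beta, Bo), (3, 1984, Atlas, Bo), (31, 1992, Nova, Gus), (31, 1992, Nova, Kim), (31, 1992, Nova, Wes), (31, 1992, Nova, Zed), (33, 2007, Vega, Fay), (33, 2007, Vega, Wes), (7, 1992, Atlas, Gus), (7, 1992, Atlas, Kim), (7, 1992, Atlas, Wes), (7, 1992, Atlas, Zed)}.
Selection aname = Bo: {(11, 1984, Zephyr, Bo), (29, 1984, Beta, Bo), (3, 1984, Atlas, Bo)}
Projecting to year, aid, aname: {(1984, 11, Bo), (1984, 29, Bo), (1984, 3, Bo)}

{(1984, 11, Bo), (1984, 29, Bo), (1984, 3, Bo)}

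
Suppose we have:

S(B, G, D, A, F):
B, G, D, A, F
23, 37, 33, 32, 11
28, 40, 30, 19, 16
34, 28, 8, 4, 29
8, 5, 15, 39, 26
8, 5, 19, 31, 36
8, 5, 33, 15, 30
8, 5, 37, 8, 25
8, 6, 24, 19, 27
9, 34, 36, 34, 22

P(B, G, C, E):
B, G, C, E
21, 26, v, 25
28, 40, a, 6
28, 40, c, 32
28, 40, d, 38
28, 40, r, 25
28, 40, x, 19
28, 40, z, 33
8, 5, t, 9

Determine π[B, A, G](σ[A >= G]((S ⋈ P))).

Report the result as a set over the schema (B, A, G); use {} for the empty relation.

Joining S and P on B, G yields {(28, 40, 30, 19, 16, a, 6), (28, 40, 30, 19, 16, c, 32), (28, 40, 30, 19, 16, d, 38), (28, 40, 30, 19, 16, r, 25), (28, 40, 30, 19, 16, x, 19), (28, 40, 30, 19, 16, z, 33), (8, 5, 15, 39, 26, t, 9), (8, 5, 19, 31, 36, t, 9), (8, 5, 33, 15, 30, t, 9), (8, 5, 37, 8, 25, t, 9)}.
Selection A >= G: {(8, 5, 15, 39, 26, t, 9), (8, 5, 19, 31, 36, t, 9), (8, 5, 33, 15, 30, t, 9), (8, 5, 37, 8, 25, t, 9)}
Projecting to B, A, G: {(8, 15, 5), (8, 31, 5), (8, 39, 5), (8, 8, 5)}

{(8, 15, 5), (8, 31, 5), (8, 39, 5), (8, 8, 5)}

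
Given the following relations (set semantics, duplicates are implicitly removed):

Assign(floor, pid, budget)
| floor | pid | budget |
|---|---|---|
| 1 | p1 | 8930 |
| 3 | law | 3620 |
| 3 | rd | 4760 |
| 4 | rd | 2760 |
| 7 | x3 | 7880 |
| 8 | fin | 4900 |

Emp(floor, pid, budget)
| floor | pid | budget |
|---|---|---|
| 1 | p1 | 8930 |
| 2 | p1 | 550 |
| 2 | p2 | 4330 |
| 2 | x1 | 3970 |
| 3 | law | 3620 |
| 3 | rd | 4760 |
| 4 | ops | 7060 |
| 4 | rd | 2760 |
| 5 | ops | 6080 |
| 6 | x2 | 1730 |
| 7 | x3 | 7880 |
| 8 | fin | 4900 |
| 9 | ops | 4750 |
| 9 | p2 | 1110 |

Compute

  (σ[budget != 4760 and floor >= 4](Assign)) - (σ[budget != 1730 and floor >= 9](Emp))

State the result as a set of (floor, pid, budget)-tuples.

σ[budget != 4760 and floor >= 4]: keep tuples satisfying budget != 4760 and floor >= 4 → {(4, rd, 2760), (7, x3, 7880), (8, fin, 4900)}
σ[budget != 1730 and floor >= 9]: keep tuples satisfying budget != 1730 and floor >= 9 → {(9, ops, 4750), (9, p2, 1110)}
Difference: {(4, rd, 2760), (7, x3, 7880), (8, fin, 4900)} with {(9, ops, 4750), (9, p2, 1110)} → {(4, rd, 2760), (7, x3, 7880), (8, fin, 4900)}

{(4, rd, 2760), (7, x3, 7880), (8, fin, 4900)}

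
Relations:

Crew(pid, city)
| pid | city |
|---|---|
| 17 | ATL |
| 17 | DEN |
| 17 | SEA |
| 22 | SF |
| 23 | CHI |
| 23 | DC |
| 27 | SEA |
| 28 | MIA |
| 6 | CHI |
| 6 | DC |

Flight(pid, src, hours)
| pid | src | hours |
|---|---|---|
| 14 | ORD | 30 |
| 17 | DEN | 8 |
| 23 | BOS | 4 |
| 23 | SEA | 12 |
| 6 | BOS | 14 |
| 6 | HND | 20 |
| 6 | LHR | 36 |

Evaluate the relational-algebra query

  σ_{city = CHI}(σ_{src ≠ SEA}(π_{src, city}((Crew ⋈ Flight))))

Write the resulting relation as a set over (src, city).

{(BOS, CHI), (HND, CHI), (LHR, CHI)}

Joining Crew and Flight on pid yields {(17, ATL, DEN, 8), (17, DEN, DEN, 8), (17, SEA, DEN, 8), (23, CHI, BOS, 4), (23, CHI, SEA, 12), (23, DC, BOS, 4), (23, DC, SEA, 12), (6, CHI, BOS, 14), (6, CHI, HND, 20), (6, CHI, LHR, 36), (6, DC, BOS, 14), (6, DC, HND, 20), (6, DC, LHR, 36)}.
Projecting to src, city (2 duplicate(s) eliminated): {(BOS, CHI), (BOS, DC), (DEN, ATL), (DEN, DEN), (DEN, SEA), (HND, CHI), (HND, DC), (LHR, CHI), (LHR, DC), (SEA, CHI), (SEA, DC)}
Apply σ_{src ≠ SEA}; surviving tuples: {(BOS, CHI), (BOS, DC), (DEN, ATL), (DEN, DEN), (DEN, SEA), (HND, CHI), (HND, DC), (LHR, CHI), (LHR, DC)}
Apply σ_{city = CHI}; surviving tuples: {(BOS, CHI), (HND, CHI), (LHR, CHI)}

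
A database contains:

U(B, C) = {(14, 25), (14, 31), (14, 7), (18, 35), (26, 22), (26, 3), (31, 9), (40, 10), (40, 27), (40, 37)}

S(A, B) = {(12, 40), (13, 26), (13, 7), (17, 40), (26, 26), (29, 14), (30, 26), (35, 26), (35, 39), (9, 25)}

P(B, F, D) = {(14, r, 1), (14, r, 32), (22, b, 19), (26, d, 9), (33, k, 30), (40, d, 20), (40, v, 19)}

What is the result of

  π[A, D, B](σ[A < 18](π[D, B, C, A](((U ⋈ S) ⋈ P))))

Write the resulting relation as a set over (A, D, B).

{(12, 19, 40), (12, 20, 40), (13, 9, 26), (17, 19, 40), (17, 20, 40)}

Natural join on B: {(14, 25, 29), (14, 31, 29), (14, 7, 29), (26, 22, 13), (26, 22, 26), (26, 22, 30), (26, 22, 35), (26, 3, 13), (26, 3, 26), (26, 3, 30), (26, 3, 35), (40, 10, 12), (40, 10, 17), (40, 27, 12), (40, 27, 17), (40, 37, 12), (40, 37, 17)}
Natural join on B: {(14, 25, 29, r, 1), (14, 25, 29, r, 32), (14, 31, 29, r, 1), (14, 31, 29, r, 32), (14, 7, 29, r, 1), (14, 7, 29, r, 32), (26, 22, 13, d, 9), (26, 22, 26, d, 9), (26, 22, 30, d, 9), (26, 22, 35, d, 9), (26, 3, 13, d, 9), (26, 3, 26, d, 9), (26, 3, 30, d, 9), (26, 3, 35, d, 9), (40, 10, 12, d, 20), (40, 10, 12, v, 19), (40, 10, 17, d, 20), (40, 10, 17, v, 19), (40, 27, 12, d, 20), (40, 27, 12, v, 19), (40, 27, 17, d, 20), (40, 27, 17, v, 19), (40, 37, 12, d, 20), (40, 37, 12, v, 19), (40, 37, 17, d, 20), (40, 37, 17, v, 19)}
Keep only column(s) D, B, C, A: {(1, 14, 25, 29), (1, 14, 31, 29), (1, 14, 7, 29), (19, 40, 10, 12), (19, 40, 10, 17), (19, 40, 27, 12), (19, 40, 27, 17), (19, 40, 37, 12), (19, 40, 37, 17), (20, 40, 10, 12), (20, 40, 10, 17), (20, 40, 27, 12), (20, 40, 27, 17), (20, 40, 37, 12), (20, 40, 37, 17), (32, 14, 25, 29), (32, 14, 31, 29), (32, 14, 7, 29), (9, 26, 22, 13), (9, 26, 22, 26), (9, 26, 22, 30), (9, 26, 22, 35), (9, 26, 3, 13), (9, 26, 3, 26), (9, 26, 3, 30), (9, 26, 3, 35)}
Apply σ_{A < 18}; surviving tuples: {(19, 40, 10, 12), (19, 40, 10, 17), (19, 40, 27, 12), (19, 40, 27, 17), (19, 40, 37, 12), (19, 40, 37, 17), (20, 40, 10, 12), (20, 40, 10, 17), (20, 40, 27, 12), (20, 40, 27, 17), (20, 40, 37, 12), (20, 40, 37, 17), (9, 26, 22, 13), (9, 26, 3, 13)}
Keep only column(s) A, D, B (9 duplicate(s) eliminated): {(12, 19, 40), (12, 20, 40), (13, 9, 26), (17, 19, 40), (17, 20, 40)}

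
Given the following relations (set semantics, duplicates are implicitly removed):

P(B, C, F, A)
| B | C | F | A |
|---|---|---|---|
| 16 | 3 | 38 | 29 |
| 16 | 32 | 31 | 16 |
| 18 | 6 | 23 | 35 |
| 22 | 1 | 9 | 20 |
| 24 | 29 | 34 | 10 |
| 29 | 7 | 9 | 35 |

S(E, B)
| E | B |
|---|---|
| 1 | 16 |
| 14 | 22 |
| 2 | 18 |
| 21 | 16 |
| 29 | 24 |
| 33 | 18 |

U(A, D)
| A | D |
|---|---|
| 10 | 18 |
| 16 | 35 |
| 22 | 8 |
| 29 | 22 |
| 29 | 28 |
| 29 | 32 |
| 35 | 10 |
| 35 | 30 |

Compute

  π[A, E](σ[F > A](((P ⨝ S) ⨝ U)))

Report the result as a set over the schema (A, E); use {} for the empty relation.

{(10, 29), (16, 1), (16, 21), (29, 1), (29, 21)}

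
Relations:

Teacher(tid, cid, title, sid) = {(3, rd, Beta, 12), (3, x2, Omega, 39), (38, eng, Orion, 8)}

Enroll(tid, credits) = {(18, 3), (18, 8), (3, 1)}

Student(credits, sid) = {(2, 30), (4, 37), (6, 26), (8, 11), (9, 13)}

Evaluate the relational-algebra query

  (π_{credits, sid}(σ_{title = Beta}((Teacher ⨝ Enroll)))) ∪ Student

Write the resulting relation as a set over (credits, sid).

Joining Teacher and Enroll on tid yields {(3, rd, Beta, 12, 1), (3, x2, Omega, 39, 1)}.
σ[title = Beta]: keep tuples satisfying title = Beta → {(3, rd, Beta, 12, 1)}
Projecting to credits, sid: {(1, 12)}
Set union of the two operands is {(1, 12), (2, 30), (4, 37), (6, 26), (8, 11), (9, 13)}.

{(1, 12), (2, 30), (4, 37), (6, 26), (8, 11), (9, 13)}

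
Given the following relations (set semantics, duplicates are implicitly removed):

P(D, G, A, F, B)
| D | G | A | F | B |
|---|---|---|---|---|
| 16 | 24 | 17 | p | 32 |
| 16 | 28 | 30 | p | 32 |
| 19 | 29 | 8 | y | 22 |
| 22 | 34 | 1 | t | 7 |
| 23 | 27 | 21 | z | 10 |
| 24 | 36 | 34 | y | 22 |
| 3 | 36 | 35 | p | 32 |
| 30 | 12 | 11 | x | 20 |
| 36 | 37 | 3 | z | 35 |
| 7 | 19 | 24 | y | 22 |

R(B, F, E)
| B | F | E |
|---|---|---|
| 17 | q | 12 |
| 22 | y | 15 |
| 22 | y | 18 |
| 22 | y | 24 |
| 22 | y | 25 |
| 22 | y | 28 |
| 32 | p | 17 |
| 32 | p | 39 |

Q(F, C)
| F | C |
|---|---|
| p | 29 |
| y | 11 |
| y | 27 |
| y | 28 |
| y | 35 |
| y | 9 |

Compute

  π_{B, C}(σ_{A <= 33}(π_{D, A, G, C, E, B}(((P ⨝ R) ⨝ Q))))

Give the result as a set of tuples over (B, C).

{(22, 11), (22, 27), (22, 28), (22, 35), (22, 9), (32, 29)}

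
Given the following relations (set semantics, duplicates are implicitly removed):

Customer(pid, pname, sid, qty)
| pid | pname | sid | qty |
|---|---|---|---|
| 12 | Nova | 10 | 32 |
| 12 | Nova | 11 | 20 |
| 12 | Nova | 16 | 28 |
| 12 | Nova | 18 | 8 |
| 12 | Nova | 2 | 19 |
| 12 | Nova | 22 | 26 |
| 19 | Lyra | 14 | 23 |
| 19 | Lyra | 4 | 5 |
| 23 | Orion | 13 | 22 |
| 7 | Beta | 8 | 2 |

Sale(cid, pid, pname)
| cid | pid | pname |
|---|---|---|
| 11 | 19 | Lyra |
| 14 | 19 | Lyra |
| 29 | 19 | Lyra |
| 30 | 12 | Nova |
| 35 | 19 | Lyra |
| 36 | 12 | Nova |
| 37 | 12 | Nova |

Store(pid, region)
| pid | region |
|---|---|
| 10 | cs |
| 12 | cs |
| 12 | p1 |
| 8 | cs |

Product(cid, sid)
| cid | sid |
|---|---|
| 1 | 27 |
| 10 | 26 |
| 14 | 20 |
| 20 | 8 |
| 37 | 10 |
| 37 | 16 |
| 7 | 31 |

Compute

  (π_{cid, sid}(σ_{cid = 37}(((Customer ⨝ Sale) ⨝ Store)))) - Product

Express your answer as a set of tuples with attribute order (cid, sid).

{(37, 11), (37, 18), (37, 2), (37, 22)}

Joining Customer and Sale on pid, pname yields {(12, Nova, 10, 32, 30), (12, Nova, 10, 32, 36), (12, Nova, 10, 32, 37), (12, Nova, 11, 20, 30), (12, Nova, 11, 20, 36), (12, Nova, 11, 20, 37), (12, Nova, 16, 28, 30), (12, Nova, 16, 28, 36), (12, Nova, 16, 28, 37), (12, Nova, 18, 8, 30), (12, Nova, 18, 8, 36), (12, Nova, 18, 8, 37), (12, Nova, 2, 19, 30), (12, Nova, 2, 19, 36), (12, Nova, 2, 19, 37), (12, Nova, 22, 26, 30), (12, Nova, 22, 26, 36), (12, Nova, 22, 26, 37), (19, Lyra, 14, 23, 11), (19, Lyra, 14, 23, 14), (19, Lyra, 14, 23, 29), (19, Lyra, 14, 23, 35), (19, Lyra, 4, 5, 11), (19, Lyra, 4, 5, 14), (19, Lyra, 4, 5, 29), (19, Lyra, 4, 5, 35)}.
Joining (Customer ⨝ Sale) and Store on pid yields {(12, Nova, 10, 32, 30, cs), (12, Nova, 10, 32, 30, p1), (12, Nova, 10, 32, 36, cs), (12, Nova, 10, 32, 36, p1), (12, Nova, 10, 32, 37, cs), (12, Nova, 10, 32, 37, p1), (12, Nova, 11, 20, 30, cs), (12, Nova, 11, 20, 30, p1), (12, Nova, 11, 20, 36, cs), (12, Nova, 11, 20, 36, p1), (12, Nova, 11, 20, 37, cs), (12, Nova, 11, 20, 37, p1), (12, Nova, 16, 28, 30, cs), (12, Nova, 16, 28, 30, p1), (12, Nova, 16, 28, 36, cs), (12, Nova, 16, 28, 36, p1), (12, Nova, 16, 28, 37, cs), (12, Nova, 16, 28, 37, p1), (12, Nova, 18, 8, 30, cs), (12, Nova, 18, 8, 30, p1), (12, Nova, 18, 8, 36, cs), (12, Nova, 18, 8, 36, p1), (12, Nova, 18, 8, 37, cs), (12, Nova, 18, 8, 37, p1), (12, Nova, 2, 19, 30, cs), (12, Nova, 2, 19, 30, p1), (12, Nova, 2, 19, 36, cs), (12, Nova, 2, 19, 36, p1), (12, Nova, 2, 19, 37, cs), (12, Nova, 2, 19, 37, p1), (12, Nova, 22, 26, 30, cs), (12, Nova, 22, 26, 30, p1), (12, Nova, 22, 26, 36, cs), (12, Nova, 22, 26, 36, p1), (12, Nova, 22, 26, 37, cs), (12, Nova, 22, 26, 37, p1)}.
σ[cid = 37]: keep tuples satisfying cid = 37 → {(12, Nova, 10, 32, 37, cs), (12, Nova, 10, 32, 37, p1), (12, Nova, 11, 20, 37, cs), (12, Nova, 11, 20, 37, p1), (12, Nova, 16, 28, 37, cs), (12, Nova, 16, 28, 37, p1), (12, Nova, 18, 8, 37, cs), (12, Nova, 18, 8, 37, p1), (12, Nova, 2, 19, 37, cs), (12, Nova, 2, 19, 37, p1), (12, Nova, 22, 26, 37, cs), (12, Nova, 22, 26, 37, p1)}
Projecting to cid, sid (6 duplicate(s) eliminated): {(37, 10), (37, 11), (37, 16), (37, 18), (37, 2), (37, 22)}
Taking the difference: {(37, 11), (37, 18), (37, 2), (37, 22)}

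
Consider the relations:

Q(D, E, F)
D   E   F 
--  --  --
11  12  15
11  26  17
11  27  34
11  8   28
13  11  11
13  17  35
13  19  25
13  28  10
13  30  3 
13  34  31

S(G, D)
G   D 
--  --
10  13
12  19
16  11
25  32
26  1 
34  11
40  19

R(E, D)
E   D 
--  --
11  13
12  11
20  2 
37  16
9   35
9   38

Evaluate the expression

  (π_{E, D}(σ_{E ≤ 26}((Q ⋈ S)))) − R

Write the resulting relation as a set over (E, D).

{(17, 13), (19, 13), (26, 11), (8, 11)}

Natural join on D: {(11, 12, 15, 16), (11, 12, 15, 34), (11, 26, 17, 16), (11, 26, 17, 34), (11, 27, 34, 16), (11, 27, 34, 34), (11, 8, 28, 16), (11, 8, 28, 34), (13, 11, 11, 10), (13, 17, 35, 10), (13, 19, 25, 10), (13, 28, 10, 10), (13, 30, 3, 10), (13, 34, 31, 10)}
Filtering on E ≤ 26 leaves {(11, 12, 15, 16), (11, 12, 15, 34), (11, 26, 17, 16), (11, 26, 17, 34), (11, 8, 28, 16), (11, 8, 28, 34), (13, 11, 11, 10), (13, 17, 35, 10), (13, 19, 25, 10)}.
Projecting to E, D (3 duplicate(s) eliminated): {(11, 13), (12, 11), (17, 13), (19, 13), (26, 11), (8, 11)}
Taking the difference: {(17, 13), (19, 13), (26, 11), (8, 11)}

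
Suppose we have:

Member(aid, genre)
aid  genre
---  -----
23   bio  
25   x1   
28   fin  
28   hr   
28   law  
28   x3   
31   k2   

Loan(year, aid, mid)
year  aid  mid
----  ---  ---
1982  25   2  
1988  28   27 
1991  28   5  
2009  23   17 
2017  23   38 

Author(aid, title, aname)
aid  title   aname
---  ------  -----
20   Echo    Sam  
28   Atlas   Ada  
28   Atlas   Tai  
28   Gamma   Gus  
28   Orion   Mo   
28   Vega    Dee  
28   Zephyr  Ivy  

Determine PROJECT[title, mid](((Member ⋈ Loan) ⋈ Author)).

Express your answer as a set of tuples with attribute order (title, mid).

Joining Member and Loan on aid yields {(23, bio, 2009, 17), (23, bio, 2017, 38), (25, x1, 1982, 2), (28, fin, 1988, 27), (28, fin, 1991, 5), (28, hr, 1988, 27), (28, hr, 1991, 5), (28, law, 1988, 27), (28, law, 1991, 5), (28, x3, 1988, 27), (28, x3, 1991, 5)}.
Joining (Member ⋈ Loan) and Author on aid yields {(28, fin, 1988, 27, Atlas, Ada), (28, fin, 1988, 27, Atlas, Tai), (28, fin, 1988, 27, Gamma, Gus), (28, fin, 1988, 27, Orion, Mo), (28, fin, 1988, 27, Vega, Dee), (28, fin, 1988, 27, Zephyr, Ivy), (28, fin, 1991, 5, Atlas, Ada), (28, fin, 1991, 5, Atlas, Tai), (28, fin, 1991, 5, Gamma, Gus), (28, fin, 1991, 5, Orion, Mo), (28, fin, 1991, 5, Vega, Dee), (28, fin, 1991, 5, Zephyr, Ivy), (28, hr, 1988, 27, Atlas, Ada), (28, hr, 1988, 27, Atlas, Tai), (28, hr, 1988, 27, Gamma, Gus), (28, hr, 1988, 27, Orion, Mo), (28, hr, 1988, 27, Vega, Dee), (28, hr, 1988, 27, Zephyr, Ivy), (28, hr, 1991, 5, Atlas, Ada), (28, hr, 1991, 5, Atlas, Tai), (28, hr, 1991, 5, Gamma, Gus), (28, hr, 1991, 5, Orion, Mo), (28, hr, 1991, 5, Vega, Dee), (28, hr, 1991, 5, Zephyr, Ivy), (28, law, 1988, 27, Atlas, Ada), (28, law, 1988, 27, Atlas, Tai), (28, law, 1988, 27, Gamma, Gus), (28, law, 1988, 27, Orion, Mo), (28, law, 1988, 27, Vega, Dee), (28, law, 1988, 27, Zephyr, Ivy), (28, law, 1991, 5, Atlas, Ada), (28, law, 1991, 5, Atlas, Tai), (28, law, 1991, 5, Gamma, Gus), (28, law, 1991, 5, Orion, Mo), (28, law, 1991, 5, Vega, Dee), (28, law, 1991, 5, Zephyr, Ivy), (28, x3, 1988, 27, Atlas, Ada), (28, x3, 1988, 27, Atlas, Tai), (28, x3, 1988, 27, Gamma, Gus), (28, x3, 1988, 27, Orion, Mo), (28, x3, 1988, 27, Vega, Dee), (28, x3, 1988, 27, Zephyr, Ivy), (28, x3, 1991, 5, Atlas, Ada), (28, x3, 1991, 5, Atlas, Tai), (28, x3, 1991, 5, Gamma, Gus), (28, x3, 1991, 5, Orion, Mo), (28, x3, 1991, 5, Vega, Dee), (28, x3, 1991, 5, Zephyr, Ivy)}.
Keep only column(s) title, mid (38 duplicate(s) eliminated): {(Atlas, 27), (Atlas, 5), (Gamma, 27), (Gamma, 5), (Orion, 27), (Orion, 5), (Vega, 27), (Vega, 5), (Zephyr, 27), (Zephyr, 5)}

{(Atlas, 27), (Atlas, 5), (Gamma, 27), (Gamma, 5), (Orion, 27), (Orion, 5), (Vega, 27), (Vega, 5), (Zephyr, 27), (Zephyr, 5)}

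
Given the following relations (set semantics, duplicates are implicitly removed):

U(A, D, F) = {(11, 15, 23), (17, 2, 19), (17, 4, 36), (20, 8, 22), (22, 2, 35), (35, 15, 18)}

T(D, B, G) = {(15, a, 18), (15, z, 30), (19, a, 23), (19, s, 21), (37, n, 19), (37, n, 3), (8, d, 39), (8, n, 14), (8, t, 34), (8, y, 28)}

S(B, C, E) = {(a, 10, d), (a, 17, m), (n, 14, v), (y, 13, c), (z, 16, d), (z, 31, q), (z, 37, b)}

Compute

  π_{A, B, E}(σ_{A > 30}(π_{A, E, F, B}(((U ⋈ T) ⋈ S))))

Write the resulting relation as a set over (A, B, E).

{(35, a, d), (35, a, m), (35, z, b), (35, z, d), (35, z, q)}

Joining U and T on D yields {(11, 15, 23, a, 18), (11, 15, 23, z, 30), (20, 8, 22, d, 39), (20, 8, 22, n, 14), (20, 8, 22, t, 34), (20, 8, 22, y, 28), (35, 15, 18, a, 18), (35, 15, 18, z, 30)}.
Joining (U ⋈ T) and S on B yields {(11, 15, 23, a, 18, 10, d), (11, 15, 23, a, 18, 17, m), (11, 15, 23, z, 30, 16, d), (11, 15, 23, z, 30, 31, q), (11, 15, 23, z, 30, 37, b), (20, 8, 22, n, 14, 14, v), (20, 8, 22, y, 28, 13, c), (35, 15, 18, a, 18, 10, d), (35, 15, 18, a, 18, 17, m), (35, 15, 18, z, 30, 16, d), (35, 15, 18, z, 30, 31, q), (35, 15, 18, z, 30, 37, b)}.
π_{A, E, F, B} gives {(11, b, 23, z), (11, d, 23, a), (11, d, 23, z), (11, m, 23, a), (11, q, 23, z), (20, c, 22, y), (20, v, 22, n), (35, b, 18, z), (35, d, 18, a), (35, d, 18, z), (35, m, 18, a), (35, q, 18, z)}.
Apply σ_{A > 30}; surviving tuples: {(35, b, 18, z), (35, d, 18, a), (35, d, 18, z), (35, m, 18, a), (35, q, 18, z)}
π_{A, B, E} gives {(35, a, d), (35, a, m), (35, z, b), (35, z, d), (35, z, q)}.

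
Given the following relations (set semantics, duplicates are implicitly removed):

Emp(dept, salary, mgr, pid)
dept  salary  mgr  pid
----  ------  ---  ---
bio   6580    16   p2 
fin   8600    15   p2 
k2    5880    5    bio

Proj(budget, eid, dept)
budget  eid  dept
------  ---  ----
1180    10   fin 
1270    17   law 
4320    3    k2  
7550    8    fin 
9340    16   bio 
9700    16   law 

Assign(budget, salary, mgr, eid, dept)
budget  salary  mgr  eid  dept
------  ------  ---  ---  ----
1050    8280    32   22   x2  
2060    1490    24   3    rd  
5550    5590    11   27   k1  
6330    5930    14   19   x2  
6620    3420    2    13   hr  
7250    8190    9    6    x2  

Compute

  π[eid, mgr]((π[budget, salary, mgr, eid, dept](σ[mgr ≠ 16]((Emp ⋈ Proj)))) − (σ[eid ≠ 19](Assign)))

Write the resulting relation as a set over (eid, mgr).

{(10, 15), (3, 5), (8, 15)}

Joining Emp and Proj on dept yields {(bio, 6580, 16, p2, 9340, 16), (fin, 8600, 15, p2, 1180, 10), (fin, 8600, 15, p2, 7550, 8), (k2, 5880, 5, bio, 4320, 3)}.
Filtering on mgr ≠ 16 leaves {(fin, 8600, 15, p2, 1180, 10), (fin, 8600, 15, p2, 7550, 8), (k2, 5880, 5, bio, 4320, 3)}.
π[budget, salary, mgr, eid, dept]: project onto (budget, salary, mgr, eid, dept) → {(1180, 8600, 15, 10, fin), (4320, 5880, 5, 3, k2), (7550, 8600, 15, 8, fin)}
Filtering on eid ≠ 19 leaves {(1050, 8280, 32, 22, x2), (2060, 1490, 24, 3, rd), (5550, 5590, 11, 27, k1), (6620, 3420, 2, 13, hr), (7250, 8190, 9, 6, x2)}.
Taking the difference: {(1180, 8600, 15, 10, fin), (4320, 5880, 5, 3, k2), (7550, 8600, 15, 8, fin)}
π[eid, mgr]: project onto (eid, mgr) → {(10, 15), (3, 5), (8, 15)}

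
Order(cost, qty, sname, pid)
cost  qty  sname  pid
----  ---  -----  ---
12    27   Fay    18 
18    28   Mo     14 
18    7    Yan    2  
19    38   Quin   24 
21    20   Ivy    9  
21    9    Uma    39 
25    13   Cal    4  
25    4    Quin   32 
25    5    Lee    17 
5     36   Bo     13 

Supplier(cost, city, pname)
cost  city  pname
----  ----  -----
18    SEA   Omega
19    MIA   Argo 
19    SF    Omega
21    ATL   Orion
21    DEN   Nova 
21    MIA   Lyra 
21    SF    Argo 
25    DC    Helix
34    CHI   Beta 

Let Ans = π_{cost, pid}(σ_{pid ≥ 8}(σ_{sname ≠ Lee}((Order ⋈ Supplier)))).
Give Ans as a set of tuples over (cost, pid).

{(18, 14), (19, 24), (21, 39), (21, 9), (25, 32)}

Natural join on cost: {(18, 28, Mo, 14, SEA, Omega), (18, 7, Yan, 2, SEA, Omega), (19, 38, Quin, 24, MIA, Argo), (19, 38, Quin, 24, SF, Omega), (21, 20, Ivy, 9, ATL, Orion), (21, 20, Ivy, 9, DEN, Nova), (21, 20, Ivy, 9, MIA, Lyra), (21, 20, Ivy, 9, SF, Argo), (21, 9, Uma, 39, ATL, Orion), (21, 9, Uma, 39, DEN, Nova), (21, 9, Uma, 39, MIA, Lyra), (21, 9, Uma, 39, SF, Argo), (25, 13, Cal, 4, DC, Helix), (25, 4, Quin, 32, DC, Helix), (25, 5, Lee, 17, DC, Helix)}
Selection sname ≠ Lee: {(18, 28, Mo, 14, SEA, Omega), (18, 7, Yan, 2, SEA, Omega), (19, 38, Quin, 24, MIA, Argo), (19, 38, Quin, 24, SF, Omega), (21, 20, Ivy, 9, ATL, Orion), (21, 20, Ivy, 9, DEN, Nova), (21, 20, Ivy, 9, MIA, Lyra), (21, 20, Ivy, 9, SF, Argo), (21, 9, Uma, 39, ATL, Orion), (21, 9, Uma, 39, DEN, Nova), (21, 9, Uma, 39, MIA, Lyra), (21, 9, Uma, 39, SF, Argo), (25, 13, Cal, 4, DC, Helix), (25, 4, Quin, 32, DC, Helix)}
Selection pid ≥ 8: {(18, 28, Mo, 14, SEA, Omega), (19, 38, Quin, 24, MIA, Argo), (19, 38, Quin, 24, SF, Omega), (21, 20, Ivy, 9, ATL, Orion), (21, 20, Ivy, 9, DEN, Nova), (21, 20, Ivy, 9, MIA, Lyra), (21, 20, Ivy, 9, SF, Argo), (21, 9, Uma, 39, ATL, Orion), (21, 9, Uma, 39, DEN, Nova), (21, 9, Uma, 39, MIA, Lyra), (21, 9, Uma, 39, SF, Argo), (25, 4, Quin, 32, DC, Helix)}
Projecting to cost, pid (7 duplicate(s) eliminated): {(18, 14), (19, 24), (21, 39), (21, 9), (25, 32)}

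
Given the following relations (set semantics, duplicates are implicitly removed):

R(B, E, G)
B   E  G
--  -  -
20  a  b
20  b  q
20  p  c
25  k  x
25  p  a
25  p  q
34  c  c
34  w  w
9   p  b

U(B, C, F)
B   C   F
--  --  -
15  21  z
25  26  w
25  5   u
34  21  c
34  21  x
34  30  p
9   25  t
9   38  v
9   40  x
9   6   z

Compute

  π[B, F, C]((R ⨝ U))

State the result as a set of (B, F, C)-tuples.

R ⋈ U (natural join on B): {(25, k, x, 26, w), (25, k, x, 5, u), (25, p, a, 26, w), (25, p, a, 5, u), (25, p, q, 26, w), (25, p, q, 5, u), (34, c, c, 21, c), (34, c, c, 21, x), (34, c, c, 30, p), (34, w, w, 21, c), (34, w, w, 21, x), (34, w, w, 30, p), (9, p, b, 25, t), (9, p, b, 38, v), (9, p, b, 40, x), (9, p, b, 6, z)}
π[B, F, C]: project onto (B, F, C) (7 duplicate(s) eliminated) → {(25, u, 5), (25, w, 26), (34, c, 21), (34, p, 30), (34, x, 21), (9, t, 25), (9, v, 38), (9, x, 40), (9, z, 6)}

{(25, u, 5), (25, w, 26), (34, c, 21), (34, p, 30), (34, x, 21), (9, t, 25), (9, v, 38), (9, x, 40), (9, z, 6)}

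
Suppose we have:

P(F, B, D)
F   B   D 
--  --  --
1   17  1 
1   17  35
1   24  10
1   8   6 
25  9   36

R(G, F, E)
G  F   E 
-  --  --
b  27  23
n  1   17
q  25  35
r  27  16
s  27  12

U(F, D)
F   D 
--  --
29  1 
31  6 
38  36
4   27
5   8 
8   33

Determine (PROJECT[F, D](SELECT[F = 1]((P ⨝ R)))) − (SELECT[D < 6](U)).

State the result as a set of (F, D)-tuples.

Natural join on F: {(1, 17, 1, n, 17), (1, 17, 35, n, 17), (1, 24, 10, n, 17), (1, 8, 6, n, 17), (25, 9, 36, q, 35)}
Selection F = 1: {(1, 17, 1, n, 17), (1, 17, 35, n, 17), (1, 24, 10, n, 17), (1, 8, 6, n, 17)}
π_{F, D} gives {(1, 1), (1, 10), (1, 35), (1, 6)}.
Selection D < 6: {(29, 1)}
Taking the difference: {(1, 1), (1, 10), (1, 35), (1, 6)}

{(1, 1), (1, 10), (1, 35), (1, 6)}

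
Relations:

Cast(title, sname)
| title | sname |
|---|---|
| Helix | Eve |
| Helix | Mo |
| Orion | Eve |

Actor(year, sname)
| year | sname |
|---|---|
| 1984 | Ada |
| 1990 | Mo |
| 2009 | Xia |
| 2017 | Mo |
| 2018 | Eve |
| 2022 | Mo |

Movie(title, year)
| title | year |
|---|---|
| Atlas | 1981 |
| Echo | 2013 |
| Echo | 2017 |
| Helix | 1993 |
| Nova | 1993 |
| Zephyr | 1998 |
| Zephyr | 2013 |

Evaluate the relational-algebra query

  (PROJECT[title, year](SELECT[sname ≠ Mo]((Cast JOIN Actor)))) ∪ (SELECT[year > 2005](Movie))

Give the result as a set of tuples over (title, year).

Natural join on sname: {(Helix, Eve, 2018), (Helix, Mo, 1990), (Helix, Mo, 2017), (Helix, Mo, 2022), (Orion, Eve, 2018)}
Filtering on sname ≠ Mo leaves {(Helix, Eve, 2018), (Orion, Eve, 2018)}.
Keep only column(s) title, year: {(Helix, 2018), (Orion, 2018)}
Filtering on year > 2005 leaves {(Echo, 2013), (Echo, 2017), (Zephyr, 2013)}.
Taking the union: {(Echo, 2013), (Echo, 2017), (Helix, 2018), (Orion, 2018), (Zephyr, 2013)}

{(Echo, 2013), (Echo, 2017), (Helix, 2018), (Orion, 2018), (Zephyr, 2013)}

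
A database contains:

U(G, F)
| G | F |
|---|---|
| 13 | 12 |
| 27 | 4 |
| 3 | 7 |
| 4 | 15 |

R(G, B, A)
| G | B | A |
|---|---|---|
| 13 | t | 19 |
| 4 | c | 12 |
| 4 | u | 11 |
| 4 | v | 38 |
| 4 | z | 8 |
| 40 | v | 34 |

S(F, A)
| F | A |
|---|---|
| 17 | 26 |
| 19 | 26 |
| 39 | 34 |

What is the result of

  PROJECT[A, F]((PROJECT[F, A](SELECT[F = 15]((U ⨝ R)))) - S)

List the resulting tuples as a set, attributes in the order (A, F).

{(11, 15), (12, 15), (38, 15), (8, 15)}

U ⋈ R (natural join on G): {(13, 12, t, 19), (4, 15, c, 12), (4, 15, u, 11), (4, 15, v, 38), (4, 15, z, 8)}
Selection F = 15: {(4, 15, c, 12), (4, 15, u, 11), (4, 15, v, 38), (4, 15, z, 8)}
π_{F, A} gives {(15, 11), (15, 12), (15, 38), (15, 8)}.
Difference: {(15, 11), (15, 12), (15, 38), (15, 8)} with {(17, 26), (19, 26), (39, 34)} → {(15, 11), (15, 12), (15, 38), (15, 8)}
π_{A, F} gives {(11, 15), (12, 15), (38, 15), (8, 15)}.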